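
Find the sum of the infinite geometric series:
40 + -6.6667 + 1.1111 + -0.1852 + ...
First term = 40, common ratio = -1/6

For |r| < 1, S = a / (1 - r)
S = 40 / (1 - (-1/6))
S = 40 / (7/6)
S = 240/7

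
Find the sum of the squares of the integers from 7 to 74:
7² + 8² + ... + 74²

Use ∑_{k=1}^{n} k² = n(n+1)(2n+1)/6, then subtract the first 6 terms.
∑_{k=1}^{74} k² = 74×75×149/6 = 137825
∑_{k=1}^{6} k² = 6×7×13/6 = 91
∑_{k=7}^{74} k² = 137825 - 91 = 137734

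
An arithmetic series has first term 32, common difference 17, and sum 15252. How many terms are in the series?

Using S = n/2 × [2a + (n-1)d]
15252 = n/2 × [2(32) + (n-1)(17)]
15252 = n/2 × [64 + 17n - 17]
30504 = n × [47 + 17n]
17n² + (47)n - 30504 = 0
Discriminant: Δ = (47)² - 4(17)(-30504) = 2209 + 2074272 = 2076481
√Δ = 1441
n = [-(47) + √Δ] / (2·17) = (-47 + 1441) / 34 = 1394 / 34 = 41
(The negative root is discarded since n must be a positive integer.)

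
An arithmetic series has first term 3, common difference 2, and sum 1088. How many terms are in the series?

Using S = n/2 × [2a + (n-1)d]
1088 = n/2 × [2(3) + (n-1)(2)]
1088 = n/2 × [6 + 2n - 2]
2176 = n × [4 + 2n]
2n² + (4)n - 2176 = 0
Discriminant: Δ = (4)² - 4(2)(-2176) = 16 + 17408 = 17424
√Δ = 132
n = [-(4) + √Δ] / (2·2) = (-4 + 132) / 4 = 128 / 4 = 32
(The negative root is discarded since n must be a positive integer.)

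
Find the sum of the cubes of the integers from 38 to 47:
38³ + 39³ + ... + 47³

Use ∑_{k=1}^{n} k³ = [n(n+1)/2]², then subtract the first 37 terms.
∑_{k=1}^{47} k³ = [47×48/2]² = 1128² = 1272384
∑_{k=1}^{37} k³ = [37×38/2]² = 703² = 494209
∑_{k=38}^{47} k³ = 1272384 - 494209 = 778175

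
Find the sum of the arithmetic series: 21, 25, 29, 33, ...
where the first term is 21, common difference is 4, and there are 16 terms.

Sₙ = n/2 × (first + last)
Last term = a + (n-1)d = 21 + (16-1)×4 = 81
S_16 = 16/2 × (21 + 81)
S_16 = 16/2 × 102 = 816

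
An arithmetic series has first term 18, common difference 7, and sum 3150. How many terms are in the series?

Using S = n/2 × [2a + (n-1)d]
3150 = n/2 × [2(18) + (n-1)(7)]
3150 = n/2 × [36 + 7n - 7]
6300 = n × [29 + 7n]
7n² + (29)n - 6300 = 0
Discriminant: Δ = (29)² - 4(7)(-6300) = 841 + 176400 = 177241
√Δ = 421
n = [-(29) + √Δ] / (2·7) = (-29 + 421) / 14 = 392 / 14 = 28
(The negative root is discarded since n must be a positive integer.)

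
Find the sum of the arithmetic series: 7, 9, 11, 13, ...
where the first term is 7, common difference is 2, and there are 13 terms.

Sₙ = n/2 × (first + last)
Last term = a + (n-1)d = 7 + (13-1)×2 = 31
S_13 = 13/2 × (7 + 31)
S_13 = 13/2 × 38 = 247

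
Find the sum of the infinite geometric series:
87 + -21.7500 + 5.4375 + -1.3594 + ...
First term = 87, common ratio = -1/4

For |r| < 1, S = a / (1 - r)
S = 87 / (1 - (-1/4))
S = 87 / (5/4)
S = 348/5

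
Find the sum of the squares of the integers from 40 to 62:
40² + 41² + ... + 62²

Use ∑_{k=1}^{n} k² = n(n+1)(2n+1)/6, then subtract the first 39 terms.
∑_{k=1}^{62} k² = 62×63×125/6 = 81375
∑_{k=1}^{39} k² = 39×40×79/6 = 20540
∑_{k=40}^{62} k² = 81375 - 20540 = 60835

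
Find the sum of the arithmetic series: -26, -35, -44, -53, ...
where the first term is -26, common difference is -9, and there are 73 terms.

Sₙ = n/2 × (first + last)
Last term = a + (n-1)d = -26 + (73-1)×(-9) = -674
S_73 = 73/2 × (-26 + (-674))
S_73 = 73/2 × (-700) = -25550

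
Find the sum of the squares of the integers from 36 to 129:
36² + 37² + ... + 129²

Use ∑_{k=1}^{n} k² = n(n+1)(2n+1)/6, then subtract the first 35 terms.
∑_{k=1}^{129} k² = 129×130×259/6 = 723905
∑_{k=1}^{35} k² = 35×36×71/6 = 14910
∑_{k=36}^{129} k² = 723905 - 14910 = 708995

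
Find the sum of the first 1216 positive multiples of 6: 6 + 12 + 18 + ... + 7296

Factor out 6: = 6(1 + 2 + ... + 1216) = 6 × n(n+1)/2
= 6 × 1216×1217/2
= 6 × 739936
= 4439616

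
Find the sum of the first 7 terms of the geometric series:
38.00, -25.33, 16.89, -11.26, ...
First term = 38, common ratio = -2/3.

Sₙ = a(1 - rⁿ) / (1 - r)
S_7 = 38(1 - (-2/3)^7) / (1 - (-2/3))
S_7 = 38(1 - (-128/2187)) / (5/3)
S_7 = 17594/729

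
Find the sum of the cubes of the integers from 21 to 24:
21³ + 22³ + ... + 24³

Use ∑_{k=1}^{n} k³ = [n(n+1)/2]², then subtract the first 20 terms.
∑_{k=1}^{24} k³ = [24×25/2]² = 300² = 90000
∑_{k=1}^{20} k³ = [20×21/2]² = 210² = 44100
∑_{k=21}^{24} k³ = 90000 - 44100 = 45900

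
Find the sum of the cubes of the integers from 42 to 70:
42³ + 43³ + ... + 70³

Use ∑_{k=1}^{n} k³ = [n(n+1)/2]², then subtract the first 41 terms.
∑_{k=1}^{70} k³ = [70×71/2]² = 2485² = 6175225
∑_{k=1}^{41} k³ = [41×42/2]² = 861² = 741321
∑_{k=42}^{70} k³ = 6175225 - 741321 = 5433904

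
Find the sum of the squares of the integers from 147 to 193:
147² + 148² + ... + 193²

Use ∑_{k=1}^{n} k² = n(n+1)(2n+1)/6, then subtract the first 146 terms.
∑_{k=1}^{193} k² = 193×194×387/6 = 2415009
∑_{k=1}^{146} k² = 146×147×293/6 = 1048061
∑_{k=147}^{193} k² = 2415009 - 1048061 = 1366948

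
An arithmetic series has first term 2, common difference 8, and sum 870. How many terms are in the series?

Using S = n/2 × [2a + (n-1)d]
870 = n/2 × [2(2) + (n-1)(8)]
870 = n/2 × [4 + 8n - 8]
1740 = n × [-4 + 8n]
8n² + (-4)n - 1740 = 0
Discriminant: Δ = (-4)² - 4(8)(-1740) = 16 + 55680 = 55696
√Δ = 236
n = [-(-4) + √Δ] / (2·8) = (4 + 236) / 16 = 240 / 16 = 15
(The negative root is discarded since n must be a positive integer.)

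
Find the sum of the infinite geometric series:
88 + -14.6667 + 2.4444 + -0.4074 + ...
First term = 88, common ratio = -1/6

For |r| < 1, S = a / (1 - r)
S = 88 / (1 - (-1/6))
S = 88 / (7/6)
S = 528/7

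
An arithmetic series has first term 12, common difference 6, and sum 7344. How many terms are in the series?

Using S = n/2 × [2a + (n-1)d]
7344 = n/2 × [2(12) + (n-1)(6)]
7344 = n/2 × [24 + 6n - 6]
14688 = n × [18 + 6n]
6n² + (18)n - 14688 = 0
Discriminant: Δ = (18)² - 4(6)(-14688) = 324 + 352512 = 352836
√Δ = 594
n = [-(18) + √Δ] / (2·6) = (-18 + 594) / 12 = 576 / 12 = 48
(The negative root is discarded since n must be a positive integer.)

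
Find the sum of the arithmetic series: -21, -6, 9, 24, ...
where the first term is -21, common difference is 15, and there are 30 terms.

Sₙ = n/2 × (first + last)
Last term = a + (n-1)d = -21 + (30-1)×15 = 414
S_30 = 30/2 × (-21 + 414)
S_30 = 30/2 × 393 = 5895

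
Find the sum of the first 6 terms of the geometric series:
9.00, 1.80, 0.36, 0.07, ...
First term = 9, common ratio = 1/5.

Sₙ = a(1 - rⁿ) / (1 - r)
S_6 = 9(1 - (1/5)^6) / (1 - (1/5))
S_6 = 9(1 - (1/15625)) / (4/5)
S_6 = 35154/3125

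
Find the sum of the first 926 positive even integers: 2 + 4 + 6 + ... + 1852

Sum of first n even numbers = n(n+1)
= 926×927
= 858402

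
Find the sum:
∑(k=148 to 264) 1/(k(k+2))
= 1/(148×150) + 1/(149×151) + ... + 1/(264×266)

Partial fractions: 1/(k(k+2)) = (1/2)[1/k - 1/(k+2)]
Telescoping leaves the first two and last two terms:
= (1/2)[1/148 + 1/149 - 1/265 - 1/266]
= 4612959/1554445480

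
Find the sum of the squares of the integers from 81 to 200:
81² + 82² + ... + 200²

Use ∑_{k=1}^{n} k² = n(n+1)(2n+1)/6, then subtract the first 80 terms.
∑_{k=1}^{200} k² = 200×201×401/6 = 2686700
∑_{k=1}^{80} k² = 80×81×161/6 = 173880
∑_{k=81}^{200} k² = 2686700 - 173880 = 2512820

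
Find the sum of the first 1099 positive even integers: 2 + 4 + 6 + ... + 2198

Sum of first n even numbers = n(n+1)
= 1099×1100
= 1208900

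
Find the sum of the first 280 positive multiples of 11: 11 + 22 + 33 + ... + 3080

Factor out 11: = 11(1 + 2 + ... + 280) = 11 × n(n+1)/2
= 11 × 280×281/2
= 11 × 39340
= 432740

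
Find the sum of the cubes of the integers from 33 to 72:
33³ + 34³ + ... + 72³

Use ∑_{k=1}^{n} k³ = [n(n+1)/2]², then subtract the first 32 terms.
∑_{k=1}^{72} k³ = [72×73/2]² = 2628² = 6906384
∑_{k=1}^{32} k³ = [32×33/2]² = 528² = 278784
∑_{k=33}^{72} k³ = 6906384 - 278784 = 6627600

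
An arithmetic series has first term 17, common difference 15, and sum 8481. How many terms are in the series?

Using S = n/2 × [2a + (n-1)d]
8481 = n/2 × [2(17) + (n-1)(15)]
8481 = n/2 × [34 + 15n - 15]
16962 = n × [19 + 15n]
15n² + (19)n - 16962 = 0
Discriminant: Δ = (19)² - 4(15)(-16962) = 361 + 1017720 = 1018081
√Δ = 1009
n = [-(19) + √Δ] / (2·15) = (-19 + 1009) / 30 = 990 / 30 = 33
(The negative root is discarded since n must be a positive integer.)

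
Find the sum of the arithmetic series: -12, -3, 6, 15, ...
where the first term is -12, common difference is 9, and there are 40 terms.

Sₙ = n/2 × (first + last)
Last term = a + (n-1)d = -12 + (40-1)×9 = 339
S_40 = 40/2 × (-12 + 339)
S_40 = 40/2 × 327 = 6540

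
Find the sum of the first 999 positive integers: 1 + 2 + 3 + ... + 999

Formula: ∑k = n(n+1)/2
= 999×1000/2
= 999000/2
= 499500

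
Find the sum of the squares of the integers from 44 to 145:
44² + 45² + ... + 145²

Use ∑_{k=1}^{n} k² = n(n+1)(2n+1)/6, then subtract the first 43 terms.
∑_{k=1}^{145} k² = 145×146×291/6 = 1026745
∑_{k=1}^{43} k² = 43×44×87/6 = 27434
∑_{k=44}^{145} k² = 1026745 - 27434 = 999311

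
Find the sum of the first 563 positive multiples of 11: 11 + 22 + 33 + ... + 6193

Factor out 11: = 11(1 + 2 + ... + 563) = 11 × n(n+1)/2
= 11 × 563×564/2
= 11 × 158766
= 1746426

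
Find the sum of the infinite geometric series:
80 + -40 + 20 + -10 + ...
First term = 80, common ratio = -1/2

For |r| < 1, S = a / (1 - r)
S = 80 / (1 - (-1/2))
S = 80 / (3/2)
S = 160/3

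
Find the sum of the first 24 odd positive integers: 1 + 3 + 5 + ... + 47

Sum of first n odd numbers = n²
= 24²
= 576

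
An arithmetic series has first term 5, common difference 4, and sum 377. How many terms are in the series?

Using S = n/2 × [2a + (n-1)d]
377 = n/2 × [2(5) + (n-1)(4)]
377 = n/2 × [10 + 4n - 4]
754 = n × [6 + 4n]
4n² + (6)n - 754 = 0
Discriminant: Δ = (6)² - 4(4)(-754) = 36 + 12064 = 12100
√Δ = 110
n = [-(6) + √Δ] / (2·4) = (-6 + 110) / 8 = 104 / 8 = 13
(The negative root is discarded since n must be a positive integer.)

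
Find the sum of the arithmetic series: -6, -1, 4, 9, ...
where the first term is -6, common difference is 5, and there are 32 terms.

Sₙ = n/2 × (first + last)
Last term = a + (n-1)d = -6 + (32-1)×5 = 149
S_32 = 32/2 × (-6 + 149)
S_32 = 32/2 × 143 = 2288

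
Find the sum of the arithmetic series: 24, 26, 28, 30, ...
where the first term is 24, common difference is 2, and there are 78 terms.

Sₙ = n/2 × (first + last)
Last term = a + (n-1)d = 24 + (78-1)×2 = 178
S_78 = 78/2 × (24 + 178)
S_78 = 78/2 × 202 = 7878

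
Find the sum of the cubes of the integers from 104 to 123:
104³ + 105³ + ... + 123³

Use ∑_{k=1}^{n} k³ = [n(n+1)/2]², then subtract the first 103 terms.
∑_{k=1}^{123} k³ = [123×124/2]² = 7626² = 58155876
∑_{k=1}^{103} k³ = [103×104/2]² = 5356² = 28686736
∑_{k=104}^{123} k³ = 58155876 - 28686736 = 29469140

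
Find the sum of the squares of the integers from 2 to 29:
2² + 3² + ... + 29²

Use ∑_{k=1}^{n} k² = n(n+1)(2n+1)/6, then subtract the first 1 terms.
∑_{k=1}^{29} k² = 29×30×59/6 = 8555
∑_{k=1}^{1} k² = 1×2×3/6 = 1
∑_{k=2}^{29} k² = 8555 - 1 = 8554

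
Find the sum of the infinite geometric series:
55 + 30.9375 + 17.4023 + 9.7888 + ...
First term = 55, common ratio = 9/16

For |r| < 1, S = a / (1 - r)
S = 55 / (1 - (9/16))
S = 55 / (7/16)
S = 880/7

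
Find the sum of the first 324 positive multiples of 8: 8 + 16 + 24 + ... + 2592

Factor out 8: = 8(1 + 2 + ... + 324) = 8 × n(n+1)/2
= 8 × 324×325/2
= 8 × 52650
= 421200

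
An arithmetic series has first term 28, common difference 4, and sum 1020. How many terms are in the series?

Using S = n/2 × [2a + (n-1)d]
1020 = n/2 × [2(28) + (n-1)(4)]
1020 = n/2 × [56 + 4n - 4]
2040 = n × [52 + 4n]
4n² + (52)n - 2040 = 0
Discriminant: Δ = (52)² - 4(4)(-2040) = 2704 + 32640 = 35344
√Δ = 188
n = [-(52) + √Δ] / (2·4) = (-52 + 188) / 8 = 136 / 8 = 17
(The negative root is discarded since n must be a positive integer.)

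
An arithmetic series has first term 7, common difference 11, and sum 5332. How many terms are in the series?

Using S = n/2 × [2a + (n-1)d]
5332 = n/2 × [2(7) + (n-1)(11)]
5332 = n/2 × [14 + 11n - 11]
10664 = n × [3 + 11n]
11n² + (3)n - 10664 = 0
Discriminant: Δ = (3)² - 4(11)(-10664) = 9 + 469216 = 469225
√Δ = 685
n = [-(3) + √Δ] / (2·11) = (-3 + 685) / 22 = 682 / 22 = 31
(The negative root is discarded since n must be a positive integer.)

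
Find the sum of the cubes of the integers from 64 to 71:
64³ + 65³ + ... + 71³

Use ∑_{k=1}^{n} k³ = [n(n+1)/2]², then subtract the first 63 terms.
∑_{k=1}^{71} k³ = [71×72/2]² = 2556² = 6533136
∑_{k=1}^{63} k³ = [63×64/2]² = 2016² = 4064256
∑_{k=64}^{71} k³ = 6533136 - 4064256 = 2468880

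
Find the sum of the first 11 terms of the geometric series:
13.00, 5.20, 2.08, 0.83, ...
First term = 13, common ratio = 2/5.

Sₙ = a(1 - rⁿ) / (1 - r)
S_11 = 13(1 - (2/5)^11) / (1 - (2/5))
S_11 = 13(1 - (2048/48828125)) / (3/5)
S_11 = 211579667/9765625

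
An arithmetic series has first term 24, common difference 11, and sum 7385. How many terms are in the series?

Using S = n/2 × [2a + (n-1)d]
7385 = n/2 × [2(24) + (n-1)(11)]
7385 = n/2 × [48 + 11n - 11]
14770 = n × [37 + 11n]
11n² + (37)n - 14770 = 0
Discriminant: Δ = (37)² - 4(11)(-14770) = 1369 + 649880 = 651249
√Δ = 807
n = [-(37) + √Δ] / (2·11) = (-37 + 807) / 22 = 770 / 22 = 35
(The negative root is discarded since n must be a positive integer.)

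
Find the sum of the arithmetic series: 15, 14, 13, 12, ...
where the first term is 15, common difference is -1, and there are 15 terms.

Sₙ = n/2 × (first + last)
Last term = a + (n-1)d = 15 + (15-1)×(-1) = 1
S_15 = 15/2 × (15 + 1)
S_15 = 15/2 × 16 = 120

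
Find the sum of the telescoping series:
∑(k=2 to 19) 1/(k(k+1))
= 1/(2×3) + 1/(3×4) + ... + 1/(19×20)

Partial fractions: 1/(k(k+1)) = 1/k - 1/(k+1)
The series telescopes:
= (1/2 - 1/3) + (1/3 - 1/4) + ... + (1/19 - 1/20)
= 1/2 - 1/20
= 9/20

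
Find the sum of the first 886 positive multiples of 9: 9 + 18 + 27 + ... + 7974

Factor out 9: = 9(1 + 2 + ... + 886) = 9 × n(n+1)/2
= 9 × 886×887/2
= 9 × 392941
= 3536469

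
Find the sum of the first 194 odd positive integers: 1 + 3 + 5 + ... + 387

Sum of first n odd numbers = n²
= 194²
= 37636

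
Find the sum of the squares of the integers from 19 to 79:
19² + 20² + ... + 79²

Use ∑_{k=1}^{n} k² = n(n+1)(2n+1)/6, then subtract the first 18 terms.
∑_{k=1}^{79} k² = 79×80×159/6 = 167480
∑_{k=1}^{18} k² = 18×19×37/6 = 2109
∑_{k=19}^{79} k² = 167480 - 2109 = 165371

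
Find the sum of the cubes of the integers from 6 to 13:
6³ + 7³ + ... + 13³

Use ∑_{k=1}^{n} k³ = [n(n+1)/2]², then subtract the first 5 terms.
∑_{k=1}^{13} k³ = [13×14/2]² = 91² = 8281
∑_{k=1}^{5} k³ = [5×6/2]² = 15² = 225
∑_{k=6}^{13} k³ = 8281 - 225 = 8056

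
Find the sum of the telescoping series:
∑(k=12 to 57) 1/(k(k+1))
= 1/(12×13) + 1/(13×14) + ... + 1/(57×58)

Partial fractions: 1/(k(k+1)) = 1/k - 1/(k+1)
The series telescopes:
= (1/12 - 1/13) + (1/13 - 1/14) + ... + (1/57 - 1/58)
= 1/12 - 1/58
= 23/348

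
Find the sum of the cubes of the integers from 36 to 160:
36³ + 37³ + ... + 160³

Use ∑_{k=1}^{n} k³ = [n(n+1)/2]², then subtract the first 35 terms.
∑_{k=1}^{160} k³ = [160×161/2]² = 12880² = 165894400
∑_{k=1}^{35} k³ = [35×36/2]² = 630² = 396900
∑_{k=36}^{160} k³ = 165894400 - 396900 = 165497500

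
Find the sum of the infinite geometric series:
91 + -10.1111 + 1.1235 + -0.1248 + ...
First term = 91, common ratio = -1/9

For |r| < 1, S = a / (1 - r)
S = 91 / (1 - (-1/9))
S = 91 / (10/9)
S = 819/10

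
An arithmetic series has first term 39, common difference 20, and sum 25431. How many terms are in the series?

Using S = n/2 × [2a + (n-1)d]
25431 = n/2 × [2(39) + (n-1)(20)]
25431 = n/2 × [78 + 20n - 20]
50862 = n × [58 + 20n]
20n² + (58)n - 50862 = 0
Discriminant: Δ = (58)² - 4(20)(-50862) = 3364 + 4068960 = 4072324
√Δ = 2018
n = [-(58) + √Δ] / (2·20) = (-58 + 2018) / 40 = 1960 / 40 = 49
(The negative root is discarded since n must be a positive integer.)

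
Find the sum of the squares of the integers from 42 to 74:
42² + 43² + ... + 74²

Use ∑_{k=1}^{n} k² = n(n+1)(2n+1)/6, then subtract the first 41 terms.
∑_{k=1}^{74} k² = 74×75×149/6 = 137825
∑_{k=1}^{41} k² = 41×42×83/6 = 23821
∑_{k=42}^{74} k² = 137825 - 23821 = 114004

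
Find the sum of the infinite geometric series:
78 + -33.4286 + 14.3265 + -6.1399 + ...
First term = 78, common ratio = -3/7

For |r| < 1, S = a / (1 - r)
S = 78 / (1 - (-3/7))
S = 78 / (10/7)
S = 273/5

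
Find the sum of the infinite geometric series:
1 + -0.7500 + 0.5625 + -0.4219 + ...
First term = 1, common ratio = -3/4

For |r| < 1, S = a / (1 - r)
S = 1 / (1 - (-3/4))
S = 1 / (7/4)
S = 4/7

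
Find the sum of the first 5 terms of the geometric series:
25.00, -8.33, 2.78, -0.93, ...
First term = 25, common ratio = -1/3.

Sₙ = a(1 - rⁿ) / (1 - r)
S_5 = 25(1 - (-1/3)^5) / (1 - (-1/3))
S_5 = 25(1 - (-1/243)) / (4/3)
S_5 = 1525/81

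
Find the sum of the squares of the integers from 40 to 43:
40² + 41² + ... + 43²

Use ∑_{k=1}^{n} k² = n(n+1)(2n+1)/6, then subtract the first 39 terms.
∑_{k=1}^{43} k² = 43×44×87/6 = 27434
∑_{k=1}^{39} k² = 39×40×79/6 = 20540
∑_{k=40}^{43} k² = 27434 - 20540 = 6894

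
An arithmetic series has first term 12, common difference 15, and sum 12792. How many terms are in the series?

Using S = n/2 × [2a + (n-1)d]
12792 = n/2 × [2(12) + (n-1)(15)]
12792 = n/2 × [24 + 15n - 15]
25584 = n × [9 + 15n]
15n² + (9)n - 25584 = 0
Discriminant: Δ = (9)² - 4(15)(-25584) = 81 + 1535040 = 1535121
√Δ = 1239
n = [-(9) + √Δ] / (2·15) = (-9 + 1239) / 30 = 1230 / 30 = 41
(The negative root is discarded since n must be a positive integer.)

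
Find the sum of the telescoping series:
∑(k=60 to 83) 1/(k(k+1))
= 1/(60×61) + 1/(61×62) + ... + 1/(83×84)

Partial fractions: 1/(k(k+1)) = 1/k - 1/(k+1)
The series telescopes:
= (1/60 - 1/61) + (1/61 - 1/62) + ... + (1/83 - 1/84)
= 1/60 - 1/84
= 1/210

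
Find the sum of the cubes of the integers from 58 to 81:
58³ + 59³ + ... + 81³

Use ∑_{k=1}^{n} k³ = [n(n+1)/2]², then subtract the first 57 terms.
∑_{k=1}^{81} k³ = [81×82/2]² = 3321² = 11029041
∑_{k=1}^{57} k³ = [57×58/2]² = 1653² = 2732409
∑_{k=58}^{81} k³ = 11029041 - 2732409 = 8296632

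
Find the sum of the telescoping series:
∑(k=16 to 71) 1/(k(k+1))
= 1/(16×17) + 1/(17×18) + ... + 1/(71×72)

Partial fractions: 1/(k(k+1)) = 1/k - 1/(k+1)
The series telescopes:
= (1/16 - 1/17) + (1/17 - 1/18) + ... + (1/71 - 1/72)
= 1/16 - 1/72
= 7/144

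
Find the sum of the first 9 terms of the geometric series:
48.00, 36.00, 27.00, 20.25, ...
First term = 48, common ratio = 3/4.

Sₙ = a(1 - rⁿ) / (1 - r)
S_9 = 48(1 - (3/4)^9) / (1 - (3/4))
S_9 = 48(1 - (19683/262144)) / (1/4)
S_9 = 727383/4096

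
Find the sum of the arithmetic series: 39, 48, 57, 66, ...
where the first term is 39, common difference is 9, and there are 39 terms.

Sₙ = n/2 × (first + last)
Last term = a + (n-1)d = 39 + (39-1)×9 = 381
S_39 = 39/2 × (39 + 381)
S_39 = 39/2 × 420 = 8190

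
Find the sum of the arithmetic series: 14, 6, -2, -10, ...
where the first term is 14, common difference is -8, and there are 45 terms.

Sₙ = n/2 × (first + last)
Last term = a + (n-1)d = 14 + (45-1)×(-8) = -338
S_45 = 45/2 × (14 + (-338))
S_45 = 45/2 × (-324) = -7290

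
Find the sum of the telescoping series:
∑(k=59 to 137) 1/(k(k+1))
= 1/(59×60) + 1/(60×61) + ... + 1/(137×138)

Partial fractions: 1/(k(k+1)) = 1/k - 1/(k+1)
The series telescopes:
= (1/59 - 1/60) + (1/60 - 1/61) + ... + (1/137 - 1/138)
= 1/59 - 1/138
= 79/8142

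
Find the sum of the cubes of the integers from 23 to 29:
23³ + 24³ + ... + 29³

Use ∑_{k=1}^{n} k³ = [n(n+1)/2]², then subtract the first 22 terms.
∑_{k=1}^{29} k³ = [29×30/2]² = 435² = 189225
∑_{k=1}^{22} k³ = [22×23/2]² = 253² = 64009
∑_{k=23}^{29} k³ = 189225 - 64009 = 125216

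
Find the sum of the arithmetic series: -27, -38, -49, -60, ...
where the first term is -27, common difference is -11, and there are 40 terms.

Sₙ = n/2 × (first + last)
Last term = a + (n-1)d = -27 + (40-1)×(-11) = -456
S_40 = 40/2 × (-27 + (-456))
S_40 = 40/2 × (-483) = -9660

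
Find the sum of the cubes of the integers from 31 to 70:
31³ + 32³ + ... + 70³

Use ∑_{k=1}^{n} k³ = [n(n+1)/2]², then subtract the first 30 terms.
∑_{k=1}^{70} k³ = [70×71/2]² = 2485² = 6175225
∑_{k=1}^{30} k³ = [30×31/2]² = 465² = 216225
∑_{k=31}^{70} k³ = 6175225 - 216225 = 5959000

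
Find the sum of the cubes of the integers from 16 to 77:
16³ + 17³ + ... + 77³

Use ∑_{k=1}^{n} k³ = [n(n+1)/2]², then subtract the first 15 terms.
∑_{k=1}^{77} k³ = [77×78/2]² = 3003² = 9018009
∑_{k=1}^{15} k³ = [15×16/2]² = 120² = 14400
∑_{k=16}^{77} k³ = 9018009 - 14400 = 9003609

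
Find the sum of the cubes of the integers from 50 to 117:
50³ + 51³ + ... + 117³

Use ∑_{k=1}^{n} k³ = [n(n+1)/2]², then subtract the first 49 terms.
∑_{k=1}^{117} k³ = [117×118/2]² = 6903² = 47651409
∑_{k=1}^{49} k³ = [49×50/2]² = 1225² = 1500625
∑_{k=50}^{117} k³ = 47651409 - 1500625 = 46150784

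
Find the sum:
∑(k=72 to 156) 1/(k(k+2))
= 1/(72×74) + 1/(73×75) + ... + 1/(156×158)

Partial fractions: 1/(k(k+2)) = (1/2)[1/k - 1/(k+2)]
Telescoping leaves the first two and last two terms:
= (1/2)[1/72 + 1/73 - 1/157 - 1/158]
= 970615/130380336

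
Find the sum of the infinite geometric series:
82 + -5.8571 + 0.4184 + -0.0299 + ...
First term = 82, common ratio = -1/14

For |r| < 1, S = a / (1 - r)
S = 82 / (1 - (-1/14))
S = 82 / (15/14)
S = 1148/15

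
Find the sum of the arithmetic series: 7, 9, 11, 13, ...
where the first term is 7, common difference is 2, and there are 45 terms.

Sₙ = n/2 × (first + last)
Last term = a + (n-1)d = 7 + (45-1)×2 = 95
S_45 = 45/2 × (7 + 95)
S_45 = 45/2 × 102 = 2295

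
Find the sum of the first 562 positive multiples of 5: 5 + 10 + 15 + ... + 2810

Factor out 5: = 5(1 + 2 + ... + 562) = 5 × n(n+1)/2
= 5 × 562×563/2
= 5 × 158203
= 791015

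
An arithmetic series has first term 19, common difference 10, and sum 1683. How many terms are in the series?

Using S = n/2 × [2a + (n-1)d]
1683 = n/2 × [2(19) + (n-1)(10)]
1683 = n/2 × [38 + 10n - 10]
3366 = n × [28 + 10n]
10n² + (28)n - 3366 = 0
Discriminant: Δ = (28)² - 4(10)(-3366) = 784 + 134640 = 135424
√Δ = 368
n = [-(28) + √Δ] / (2·10) = (-28 + 368) / 20 = 340 / 20 = 17
(The negative root is discarded since n must be a positive integer.)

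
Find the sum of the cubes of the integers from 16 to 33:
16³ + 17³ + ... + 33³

Use ∑_{k=1}^{n} k³ = [n(n+1)/2]², then subtract the first 15 terms.
∑_{k=1}^{33} k³ = [33×34/2]² = 561² = 314721
∑_{k=1}^{15} k³ = [15×16/2]² = 120² = 14400
∑_{k=16}^{33} k³ = 314721 - 14400 = 300321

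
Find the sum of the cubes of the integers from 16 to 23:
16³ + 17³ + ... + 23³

Use ∑_{k=1}^{n} k³ = [n(n+1)/2]², then subtract the first 15 terms.
∑_{k=1}^{23} k³ = [23×24/2]² = 276² = 76176
∑_{k=1}^{15} k³ = [15×16/2]² = 120² = 14400
∑_{k=16}^{23} k³ = 76176 - 14400 = 61776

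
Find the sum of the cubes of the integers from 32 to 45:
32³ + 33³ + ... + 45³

Use ∑_{k=1}^{n} k³ = [n(n+1)/2]², then subtract the first 31 terms.
∑_{k=1}^{45} k³ = [45×46/2]² = 1035² = 1071225
∑_{k=1}^{31} k³ = [31×32/2]² = 496² = 246016
∑_{k=32}^{45} k³ = 1071225 - 246016 = 825209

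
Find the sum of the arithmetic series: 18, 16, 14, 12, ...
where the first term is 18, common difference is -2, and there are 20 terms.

Sₙ = n/2 × (first + last)
Last term = a + (n-1)d = 18 + (20-1)×(-2) = -20
S_20 = 20/2 × (18 + (-20))
S_20 = 20/2 × (-2) = -20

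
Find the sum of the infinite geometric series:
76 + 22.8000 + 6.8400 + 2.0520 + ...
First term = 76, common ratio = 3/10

For |r| < 1, S = a / (1 - r)
S = 76 / (1 - (3/10))
S = 76 / (7/10)
S = 760/7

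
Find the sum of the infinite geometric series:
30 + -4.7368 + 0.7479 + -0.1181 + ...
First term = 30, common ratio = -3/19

For |r| < 1, S = a / (1 - r)
S = 30 / (1 - (-3/19))
S = 30 / (22/19)
S = 285/11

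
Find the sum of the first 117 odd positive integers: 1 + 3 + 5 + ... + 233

Sum of first n odd numbers = n²
= 117²
= 13689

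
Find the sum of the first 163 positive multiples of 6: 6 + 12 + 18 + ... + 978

Factor out 6: = 6(1 + 2 + ... + 163) = 6 × n(n+1)/2
= 6 × 163×164/2
= 6 × 13366
= 80196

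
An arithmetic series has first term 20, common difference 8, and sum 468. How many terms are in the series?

Using S = n/2 × [2a + (n-1)d]
468 = n/2 × [2(20) + (n-1)(8)]
468 = n/2 × [40 + 8n - 8]
936 = n × [32 + 8n]
8n² + (32)n - 936 = 0
Discriminant: Δ = (32)² - 4(8)(-936) = 1024 + 29952 = 30976
√Δ = 176
n = [-(32) + √Δ] / (2·8) = (-32 + 176) / 16 = 144 / 16 = 9
(The negative root is discarded since n must be a positive integer.)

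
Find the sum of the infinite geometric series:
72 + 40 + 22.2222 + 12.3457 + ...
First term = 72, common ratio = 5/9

For |r| < 1, S = a / (1 - r)
S = 72 / (1 - (5/9))
S = 72 / (4/9)
S = 162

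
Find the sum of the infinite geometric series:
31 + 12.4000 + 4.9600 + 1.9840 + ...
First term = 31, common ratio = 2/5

For |r| < 1, S = a / (1 - r)
S = 31 / (1 - (2/5))
S = 31 / (3/5)
S = 155/3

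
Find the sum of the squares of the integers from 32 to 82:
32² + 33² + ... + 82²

Use ∑_{k=1}^{n} k² = n(n+1)(2n+1)/6, then subtract the first 31 terms.
∑_{k=1}^{82} k² = 82×83×165/6 = 187165
∑_{k=1}^{31} k² = 31×32×63/6 = 10416
∑_{k=32}^{82} k² = 187165 - 10416 = 176749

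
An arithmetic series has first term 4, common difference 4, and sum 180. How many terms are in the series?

Using S = n/2 × [2a + (n-1)d]
180 = n/2 × [2(4) + (n-1)(4)]
180 = n/2 × [8 + 4n - 4]
360 = n × [4 + 4n]
4n² + (4)n - 360 = 0
Discriminant: Δ = (4)² - 4(4)(-360) = 16 + 5760 = 5776
√Δ = 76
n = [-(4) + √Δ] / (2·4) = (-4 + 76) / 8 = 72 / 8 = 9
(The negative root is discarded since n must be a positive integer.)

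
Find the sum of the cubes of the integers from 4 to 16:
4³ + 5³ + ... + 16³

Use ∑_{k=1}^{n} k³ = [n(n+1)/2]², then subtract the first 3 terms.
∑_{k=1}^{16} k³ = [16×17/2]² = 136² = 18496
∑_{k=1}^{3} k³ = [3×4/2]² = 6² = 36
∑_{k=4}^{16} k³ = 18496 - 36 = 18460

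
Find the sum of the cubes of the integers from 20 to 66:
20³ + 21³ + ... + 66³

Use ∑_{k=1}^{n} k³ = [n(n+1)/2]², then subtract the first 19 terms.
∑_{k=1}^{66} k³ = [66×67/2]² = 2211² = 4888521
∑_{k=1}^{19} k³ = [19×20/2]² = 190² = 36100
∑_{k=20}^{66} k³ = 4888521 - 36100 = 4852421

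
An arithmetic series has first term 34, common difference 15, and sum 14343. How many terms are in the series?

Using S = n/2 × [2a + (n-1)d]
14343 = n/2 × [2(34) + (n-1)(15)]
14343 = n/2 × [68 + 15n - 15]
28686 = n × [53 + 15n]
15n² + (53)n - 28686 = 0
Discriminant: Δ = (53)² - 4(15)(-28686) = 2809 + 1721160 = 1723969
√Δ = 1313
n = [-(53) + √Δ] / (2·15) = (-53 + 1313) / 30 = 1260 / 30 = 42
(The negative root is discarded since n must be a positive integer.)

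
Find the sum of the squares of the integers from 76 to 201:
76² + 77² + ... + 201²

Use ∑_{k=1}^{n} k² = n(n+1)(2n+1)/6, then subtract the first 75 terms.
∑_{k=1}^{201} k² = 201×202×403/6 = 2727101
∑_{k=1}^{75} k² = 75×76×151/6 = 143450
∑_{k=76}^{201} k² = 2727101 - 143450 = 2583651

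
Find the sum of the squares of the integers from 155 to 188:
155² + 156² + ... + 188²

Use ∑_{k=1}^{n} k² = n(n+1)(2n+1)/6, then subtract the first 154 terms.
∑_{k=1}^{188} k² = 188×189×377/6 = 2232594
∑_{k=1}^{154} k² = 154×155×309/6 = 1229305
∑_{k=155}^{188} k² = 2232594 - 1229305 = 1003289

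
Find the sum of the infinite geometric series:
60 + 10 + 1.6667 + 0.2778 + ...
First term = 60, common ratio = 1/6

For |r| < 1, S = a / (1 - r)
S = 60 / (1 - (1/6))
S = 60 / (5/6)
S = 72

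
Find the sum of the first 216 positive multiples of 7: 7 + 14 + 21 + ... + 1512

Factor out 7: = 7(1 + 2 + ... + 216) = 7 × n(n+1)/2
= 7 × 216×217/2
= 7 × 23436
= 164052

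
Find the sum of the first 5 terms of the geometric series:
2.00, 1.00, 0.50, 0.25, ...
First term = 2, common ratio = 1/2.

Sₙ = a(1 - rⁿ) / (1 - r)
S_5 = 2(1 - (1/2)^5) / (1 - (1/2))
S_5 = 2(1 - (1/32)) / (1/2)
S_5 = 31/8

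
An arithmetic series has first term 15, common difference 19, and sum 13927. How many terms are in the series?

Using S = n/2 × [2a + (n-1)d]
13927 = n/2 × [2(15) + (n-1)(19)]
13927 = n/2 × [30 + 19n - 19]
27854 = n × [11 + 19n]
19n² + (11)n - 27854 = 0
Discriminant: Δ = (11)² - 4(19)(-27854) = 121 + 2116904 = 2117025
√Δ = 1455
n = [-(11) + √Δ] / (2·19) = (-11 + 1455) / 38 = 1444 / 38 = 38
(The negative root is discarded since n must be a positive integer.)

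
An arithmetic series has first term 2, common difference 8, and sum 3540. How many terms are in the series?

Using S = n/2 × [2a + (n-1)d]
3540 = n/2 × [2(2) + (n-1)(8)]
3540 = n/2 × [4 + 8n - 8]
7080 = n × [-4 + 8n]
8n² + (-4)n - 7080 = 0
Discriminant: Δ = (-4)² - 4(8)(-7080) = 16 + 226560 = 226576
√Δ = 476
n = [-(-4) + √Δ] / (2·8) = (4 + 476) / 16 = 480 / 16 = 30
(The negative root is discarded since n must be a positive integer.)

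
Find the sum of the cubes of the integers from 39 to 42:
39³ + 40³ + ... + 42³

Use ∑_{k=1}^{n} k³ = [n(n+1)/2]², then subtract the first 38 terms.
∑_{k=1}^{42} k³ = [42×43/2]² = 903² = 815409
∑_{k=1}^{38} k³ = [38×39/2]² = 741² = 549081
∑_{k=39}^{42} k³ = 815409 - 549081 = 266328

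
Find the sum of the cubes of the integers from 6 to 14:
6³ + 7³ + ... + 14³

Use ∑_{k=1}^{n} k³ = [n(n+1)/2]², then subtract the first 5 terms.
∑_{k=1}^{14} k³ = [14×15/2]² = 105² = 11025
∑_{k=1}^{5} k³ = [5×6/2]² = 15² = 225
∑_{k=6}^{14} k³ = 11025 - 225 = 10800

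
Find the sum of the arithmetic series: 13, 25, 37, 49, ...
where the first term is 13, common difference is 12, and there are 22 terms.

Sₙ = n/2 × (first + last)
Last term = a + (n-1)d = 13 + (22-1)×12 = 265
S_22 = 22/2 × (13 + 265)
S_22 = 22/2 × 278 = 3058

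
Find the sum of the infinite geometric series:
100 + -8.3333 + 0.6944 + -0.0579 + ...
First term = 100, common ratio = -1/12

For |r| < 1, S = a / (1 - r)
S = 100 / (1 - (-1/12))
S = 100 / (13/12)
S = 1200/13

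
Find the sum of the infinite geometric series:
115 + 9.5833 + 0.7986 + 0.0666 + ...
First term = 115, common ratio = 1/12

For |r| < 1, S = a / (1 - r)
S = 115 / (1 - (1/12))
S = 115 / (11/12)
S = 1380/11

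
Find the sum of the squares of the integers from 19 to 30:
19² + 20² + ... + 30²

Use ∑_{k=1}^{n} k² = n(n+1)(2n+1)/6, then subtract the first 18 terms.
∑_{k=1}^{30} k² = 30×31×61/6 = 9455
∑_{k=1}^{18} k² = 18×19×37/6 = 2109
∑_{k=19}^{30} k² = 9455 - 2109 = 7346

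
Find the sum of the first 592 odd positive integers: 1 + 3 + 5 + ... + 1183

Sum of first n odd numbers = n²
= 592²
= 350464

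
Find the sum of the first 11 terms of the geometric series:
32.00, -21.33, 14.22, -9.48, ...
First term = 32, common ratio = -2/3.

Sₙ = a(1 - rⁿ) / (1 - r)
S_11 = 32(1 - (-2/3)^11) / (1 - (-2/3))
S_11 = 32(1 - (-2048/177147)) / (5/3)
S_11 = 1146848/59049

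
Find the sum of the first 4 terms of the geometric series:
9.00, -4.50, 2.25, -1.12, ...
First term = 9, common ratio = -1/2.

Sₙ = a(1 - rⁿ) / (1 - r)
S_4 = 9(1 - (-1/2)^4) / (1 - (-1/2))
S_4 = 9(1 - (1/16)) / (3/2)
S_4 = 45/8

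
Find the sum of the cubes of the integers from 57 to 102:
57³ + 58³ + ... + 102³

Use ∑_{k=1}^{n} k³ = [n(n+1)/2]², then subtract the first 56 terms.
∑_{k=1}^{102} k³ = [102×103/2]² = 5253² = 27594009
∑_{k=1}^{56} k³ = [56×57/2]² = 1596² = 2547216
∑_{k=57}^{102} k³ = 27594009 - 2547216 = 25046793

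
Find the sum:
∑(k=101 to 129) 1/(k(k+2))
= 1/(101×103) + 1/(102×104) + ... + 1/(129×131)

Partial fractions: 1/(k(k+2)) = (1/2)[1/k - 1/(k+2)]
Telescoping leaves the first two and last two terms:
= (1/2)[1/101 + 1/102 - 1/130 - 1/131]
= 192067/87721530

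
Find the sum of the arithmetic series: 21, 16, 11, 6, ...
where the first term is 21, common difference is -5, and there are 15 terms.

Sₙ = n/2 × (first + last)
Last term = a + (n-1)d = 21 + (15-1)×(-5) = -49
S_15 = 15/2 × (21 + (-49))
S_15 = 15/2 × (-28) = -210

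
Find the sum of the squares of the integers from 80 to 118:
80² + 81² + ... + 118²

Use ∑_{k=1}^{n} k² = n(n+1)(2n+1)/6, then subtract the first 79 terms.
∑_{k=1}^{118} k² = 118×119×237/6 = 554659
∑_{k=1}^{79} k² = 79×80×159/6 = 167480
∑_{k=80}^{118} k² = 554659 - 167480 = 387179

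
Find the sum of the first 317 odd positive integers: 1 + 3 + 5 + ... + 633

Sum of first n odd numbers = n²
= 317²
= 100489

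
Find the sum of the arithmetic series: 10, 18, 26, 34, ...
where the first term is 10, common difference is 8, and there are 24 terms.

Sₙ = n/2 × (first + last)
Last term = a + (n-1)d = 10 + (24-1)×8 = 194
S_24 = 24/2 × (10 + 194)
S_24 = 24/2 × 204 = 2448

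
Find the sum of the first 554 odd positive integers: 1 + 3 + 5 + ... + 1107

Sum of first n odd numbers = n²
= 554²
= 306916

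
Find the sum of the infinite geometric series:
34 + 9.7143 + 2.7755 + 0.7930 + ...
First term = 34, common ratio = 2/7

For |r| < 1, S = a / (1 - r)
S = 34 / (1 - (2/7))
S = 34 / (5/7)
S = 238/5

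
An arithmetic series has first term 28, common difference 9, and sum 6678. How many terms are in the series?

Using S = n/2 × [2a + (n-1)d]
6678 = n/2 × [2(28) + (n-1)(9)]
6678 = n/2 × [56 + 9n - 9]
13356 = n × [47 + 9n]
9n² + (47)n - 13356 = 0
Discriminant: Δ = (47)² - 4(9)(-13356) = 2209 + 480816 = 483025
√Δ = 695
n = [-(47) + √Δ] / (2·9) = (-47 + 695) / 18 = 648 / 18 = 36
(The negative root is discarded since n must be a positive integer.)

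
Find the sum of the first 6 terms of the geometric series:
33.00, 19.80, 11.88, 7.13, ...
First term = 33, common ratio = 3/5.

Sₙ = a(1 - rⁿ) / (1 - r)
S_6 = 33(1 - (3/5)^6) / (1 - (3/5))
S_6 = 33(1 - (729/15625)) / (2/5)
S_6 = 245784/3125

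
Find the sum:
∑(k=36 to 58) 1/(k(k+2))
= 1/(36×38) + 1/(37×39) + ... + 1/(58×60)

Partial fractions: 1/(k(k+2)) = (1/2)[1/k - 1/(k+2)]
Telescoping leaves the first two and last two terms:
= (1/2)[1/36 + 1/37 - 1/59 - 1/60]
= 4163/392940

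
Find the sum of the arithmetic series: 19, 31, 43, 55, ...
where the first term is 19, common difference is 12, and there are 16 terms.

Sₙ = n/2 × (first + last)
Last term = a + (n-1)d = 19 + (16-1)×12 = 199
S_16 = 16/2 × (19 + 199)
S_16 = 16/2 × 218 = 1744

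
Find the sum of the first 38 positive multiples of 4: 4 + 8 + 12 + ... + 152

Factor out 4: = 4(1 + 2 + ... + 38) = 4 × n(n+1)/2
= 4 × 38×39/2
= 4 × 741
= 2964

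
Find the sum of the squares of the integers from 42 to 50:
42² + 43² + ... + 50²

Use ∑_{k=1}^{n} k² = n(n+1)(2n+1)/6, then subtract the first 41 terms.
∑_{k=1}^{50} k² = 50×51×101/6 = 42925
∑_{k=1}^{41} k² = 41×42×83/6 = 23821
∑_{k=42}^{50} k² = 42925 - 23821 = 19104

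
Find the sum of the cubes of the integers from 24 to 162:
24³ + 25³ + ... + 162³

Use ∑_{k=1}^{n} k³ = [n(n+1)/2]², then subtract the first 23 terms.
∑_{k=1}^{162} k³ = [162×163/2]² = 13203² = 174319209
∑_{k=1}^{23} k³ = [23×24/2]² = 276² = 76176
∑_{k=24}^{162} k³ = 174319209 - 76176 = 174243033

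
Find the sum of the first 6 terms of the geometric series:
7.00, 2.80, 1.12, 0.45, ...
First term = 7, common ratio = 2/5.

Sₙ = a(1 - rⁿ) / (1 - r)
S_6 = 7(1 - (2/5)^6) / (1 - (2/5))
S_6 = 7(1 - (64/15625)) / (3/5)
S_6 = 36309/3125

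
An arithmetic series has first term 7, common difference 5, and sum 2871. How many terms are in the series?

Using S = n/2 × [2a + (n-1)d]
2871 = n/2 × [2(7) + (n-1)(5)]
2871 = n/2 × [14 + 5n - 5]
5742 = n × [9 + 5n]
5n² + (9)n - 5742 = 0
Discriminant: Δ = (9)² - 4(5)(-5742) = 81 + 114840 = 114921
√Δ = 339
n = [-(9) + √Δ] / (2·5) = (-9 + 339) / 10 = 330 / 10 = 33
(The negative root is discarded since n must be a positive integer.)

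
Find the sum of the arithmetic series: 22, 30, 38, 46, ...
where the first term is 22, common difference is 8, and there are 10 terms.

Sₙ = n/2 × (first + last)
Last term = a + (n-1)d = 22 + (10-1)×8 = 94
S_10 = 10/2 × (22 + 94)
S_10 = 10/2 × 116 = 580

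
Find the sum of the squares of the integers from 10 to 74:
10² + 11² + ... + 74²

Use ∑_{k=1}^{n} k² = n(n+1)(2n+1)/6, then subtract the first 9 terms.
∑_{k=1}^{74} k² = 74×75×149/6 = 137825
∑_{k=1}^{9} k² = 9×10×19/6 = 285
∑_{k=10}^{74} k² = 137825 - 285 = 137540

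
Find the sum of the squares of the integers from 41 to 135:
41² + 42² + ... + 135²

Use ∑_{k=1}^{n} k² = n(n+1)(2n+1)/6, then subtract the first 40 terms.
∑_{k=1}^{135} k² = 135×136×271/6 = 829260
∑_{k=1}^{40} k² = 40×41×81/6 = 22140
∑_{k=41}^{135} k² = 829260 - 22140 = 807120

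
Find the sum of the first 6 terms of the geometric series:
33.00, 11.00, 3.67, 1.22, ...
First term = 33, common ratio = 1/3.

Sₙ = a(1 - rⁿ) / (1 - r)
S_6 = 33(1 - (1/3)^6) / (1 - (1/3))
S_6 = 33(1 - (1/729)) / (2/3)
S_6 = 4004/81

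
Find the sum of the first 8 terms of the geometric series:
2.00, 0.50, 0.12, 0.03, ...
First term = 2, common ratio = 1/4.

Sₙ = a(1 - rⁿ) / (1 - r)
S_8 = 2(1 - (1/4)^8) / (1 - (1/4))
S_8 = 2(1 - (1/65536)) / (3/4)
S_8 = 21845/8192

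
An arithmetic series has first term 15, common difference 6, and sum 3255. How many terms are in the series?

Using S = n/2 × [2a + (n-1)d]
3255 = n/2 × [2(15) + (n-1)(6)]
3255 = n/2 × [30 + 6n - 6]
6510 = n × [24 + 6n]
6n² + (24)n - 6510 = 0
Discriminant: Δ = (24)² - 4(6)(-6510) = 576 + 156240 = 156816
√Δ = 396
n = [-(24) + √Δ] / (2·6) = (-24 + 396) / 12 = 372 / 12 = 31
(The negative root is discarded since n must be a positive integer.)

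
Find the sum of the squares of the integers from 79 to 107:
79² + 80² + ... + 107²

Use ∑_{k=1}^{n} k² = n(n+1)(2n+1)/6, then subtract the first 78 terms.
∑_{k=1}^{107} k² = 107×108×215/6 = 414090
∑_{k=1}^{78} k² = 78×79×157/6 = 161239
∑_{k=79}^{107} k² = 414090 - 161239 = 252851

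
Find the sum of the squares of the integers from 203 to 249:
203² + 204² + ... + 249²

Use ∑_{k=1}^{n} k² = n(n+1)(2n+1)/6, then subtract the first 202 terms.
∑_{k=1}^{249} k² = 249×250×499/6 = 5177125
∑_{k=1}^{202} k² = 202×203×405/6 = 2767905
∑_{k=203}^{249} k² = 5177125 - 2767905 = 2409220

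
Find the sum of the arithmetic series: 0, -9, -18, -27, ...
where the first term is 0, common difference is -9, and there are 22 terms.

Sₙ = n/2 × (first + last)
Last term = a + (n-1)d = 0 + (22-1)×(-9) = -189
S_22 = 22/2 × (0 + (-189))
S_22 = 22/2 × (-189) = -2079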